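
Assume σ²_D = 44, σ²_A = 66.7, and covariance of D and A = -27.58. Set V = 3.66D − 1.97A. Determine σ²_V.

σ²_V = a²·σ²_D + b²·σ²_A + 2ab·covariance of D and A with a = 3.66, b = -1.97.
= 3.66²·44 + (-1.97)²·66.7 + 2·3.66·(-1.97)·(-27.58)
= 589.4064 + 258.85603 + 397.714632 = 1245.977062.

σ²_V = 1245.977062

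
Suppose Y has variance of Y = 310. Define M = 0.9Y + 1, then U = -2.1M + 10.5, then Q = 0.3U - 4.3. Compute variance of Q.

variance of Q = 99.66159

variance of M = 0.9²·310 = 251.1.
variance of U = (-2.1)²·251.1 = 1107.351.
variance of Q = 0.3²·1107.351 = 99.66159.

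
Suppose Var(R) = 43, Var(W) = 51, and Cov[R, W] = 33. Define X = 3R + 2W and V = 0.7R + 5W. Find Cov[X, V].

Cov[X, V] = 1141.5

By bilinearity, Cov[X, V] = ac·Var(R) + bd·Var(W) + (ad+bc)·Cov[R, W], with a=3, b=2, c=0.7, d=5.
ac·Var(R) = 3·0.7·43 = 90.3
bd·Var(W) = 2·5·51 = 510
(ad+bc)·Cov[R, W] = (16.4)·33 = 541.2
Cov[X, V] = 90.3 + 510 + 541.2 = 1141.5.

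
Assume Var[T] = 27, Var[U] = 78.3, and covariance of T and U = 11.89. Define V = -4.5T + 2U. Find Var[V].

Var[V] = 645.93

Var[V] = a²·Var[T] + b²·Var[U] + 2ab·covariance of T and U with a = -4.5, b = 2.
= (-4.5)²·27 + 2²·78.3 + 2·(-4.5)·2·11.89
= 546.75 + 313.2 + (-214.02) = 645.93.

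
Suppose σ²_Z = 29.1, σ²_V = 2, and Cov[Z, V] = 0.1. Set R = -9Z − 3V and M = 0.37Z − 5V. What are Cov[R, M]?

By bilinearity, Cov[R, M] = ac·σ²_Z + bd·σ²_V + (ad+bc)·Cov[Z, V], with a=-9, b=-3, c=0.37, d=-5.
ac·σ²_Z = (-9)·0.37·29.1 = -96.903
bd·σ²_V = (-3)·(-5)·2 = 30
(ad+bc)·Cov[Z, V] = (43.89)·0.1 = 4.389
Cov[R, M] = -96.903 + 30 + 4.389 = -62.514.

Cov[R, M] = -62.514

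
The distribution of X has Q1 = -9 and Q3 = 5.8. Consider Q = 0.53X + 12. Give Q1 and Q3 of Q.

Q1(Q) = 7.23, Q3(Q) = 15.074

a = 0.53 > 0: Q1(Q) = a·Q1(X)+b = 7.23, Q3(Q) = a·Q3(X)+b = 15.074.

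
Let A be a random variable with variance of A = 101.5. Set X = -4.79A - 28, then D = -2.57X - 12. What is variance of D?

variance of D = 15381.663838135

variance of X = (-4.79)²·101.5 = 2328.82615.
variance of D = (-2.57)²·2328.82615 = 15381.663838135.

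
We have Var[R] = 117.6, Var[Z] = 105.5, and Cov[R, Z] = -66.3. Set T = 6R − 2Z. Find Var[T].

Var[T] = a²·Var[R] + b²·Var[Z] + 2ab·Cov[R, Z] with a = 6, b = -2.
= 6²·117.6 + (-2)²·105.5 + 2·6·(-2)·(-66.3)
= 4233.6 + 422 + 1591.2 = 6246.8.

Var[T] = 6246.8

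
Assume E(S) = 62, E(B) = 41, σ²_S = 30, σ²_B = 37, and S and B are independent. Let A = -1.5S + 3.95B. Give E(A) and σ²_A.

E(A) = 68.95, σ²_A = 644.7925

E(A) = (-1.5)·E(S) + 3.95·E(B) = (-1.5)·62 + 3.95·41 = 68.95.
σ²_A = a²·σ²_S + b²·σ²_B + 2ab·Cov[S, B] with a = -1.5, b = 3.95.
Independence gives Cov[S, B] = 0.
= (-1.5)²·30 + 3.95²·37 + 2·(-1.5)·3.95·0
= 67.5 + 577.2925 + 0 = 644.7925.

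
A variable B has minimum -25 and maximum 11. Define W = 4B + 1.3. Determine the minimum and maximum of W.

a = 4 > 0, so min(W) = a·min(B)+b = 4·(-25) + 1.3 = -98.7 and max(W) = 4·11 + 1.3 = 45.3.

min(W) = -98.7, max(W) = 45.3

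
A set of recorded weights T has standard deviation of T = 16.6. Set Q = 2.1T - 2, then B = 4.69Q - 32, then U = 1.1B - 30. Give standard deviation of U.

standard deviation of U = 179.84274

standard deviation of Q = |2.1|·16.6 = 34.86.
standard deviation of B = |4.69|·34.86 = 163.4934.
standard deviation of U = |1.1|·163.4934 = 179.84274.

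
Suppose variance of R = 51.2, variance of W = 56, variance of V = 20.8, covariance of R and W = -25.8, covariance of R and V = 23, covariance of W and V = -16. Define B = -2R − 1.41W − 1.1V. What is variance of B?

variance of B = a²·variance of R + b²·variance of W + c²·variance of V + 2ab·covariance of R and W + 2ac·covariance of R and V + 2bc·covariance of W and V, with a = -2, b = -1.41, c = -1.1.
= 204.8 + 111.3336 + 25.168 + (-145.512) + 101.2 + (-49.632)
= 247.3576.

variance of B = 247.3576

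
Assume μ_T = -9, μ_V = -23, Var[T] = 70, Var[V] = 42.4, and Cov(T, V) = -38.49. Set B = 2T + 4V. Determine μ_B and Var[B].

μ_B = -110, Var[B] = 342.56

μ_B = 2·μ_T + 4·μ_V = 2·(-9) + 4·(-23) = -110.
Var[B] = a²·Var[T] + b²·Var[V] + 2ab·Cov(T, V) with a = 2, b = 4.
= 2²·70 + 4²·42.4 + 2·2·4·(-38.49)
= 280 + 678.4 + (-615.84) = 342.56.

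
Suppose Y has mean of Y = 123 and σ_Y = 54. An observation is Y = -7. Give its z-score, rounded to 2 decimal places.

z = -2.41

z = (Y − mean of Y) / σ_Y = (-7 − 123) / 54 ≈ -2.41.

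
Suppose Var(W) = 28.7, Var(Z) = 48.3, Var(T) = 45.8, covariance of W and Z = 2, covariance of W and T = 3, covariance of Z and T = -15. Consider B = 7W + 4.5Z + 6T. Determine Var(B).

Var(B) = 3601.175

Var(B) = a²·Var(W) + b²·Var(Z) + c²·Var(T) + 2ab·covariance of W and Z + 2ac·covariance of W and T + 2bc·covariance of Z and T, with a = 7, b = 4.5, c = 6.
= 1406.3 + 978.075 + 1648.8 + 126 + 252 + (-810)
= 3601.175.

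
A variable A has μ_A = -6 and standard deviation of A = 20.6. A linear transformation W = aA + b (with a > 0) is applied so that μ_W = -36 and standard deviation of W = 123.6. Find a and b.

a = 6, b = 0

standard deviation of W = a·standard deviation of A (a > 0), so a = 123.6/20.6 = 6.
μ_W = a·μ_A + b, so b = -36 − 6·(-6) = 0.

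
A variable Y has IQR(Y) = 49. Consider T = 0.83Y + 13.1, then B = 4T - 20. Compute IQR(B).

IQR(T) = |0.83|·49 = 40.67.
IQR(B) = |4|·40.67 = 162.68.

IQR(B) = 162.68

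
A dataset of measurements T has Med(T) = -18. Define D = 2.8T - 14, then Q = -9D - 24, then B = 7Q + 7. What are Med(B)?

Med(D) = 2.8·(-18) + (-14) = -64.4.
Med(Q) = (-9)·(-64.4) + (-24) = 555.6.
Med(B) = 7·555.6 + 7 = 3896.2.

Med(B) = 3896.2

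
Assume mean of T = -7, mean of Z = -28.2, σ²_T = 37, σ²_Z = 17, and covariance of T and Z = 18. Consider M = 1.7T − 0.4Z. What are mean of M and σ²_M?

mean of M = 1.7·mean of T + (-0.4)·mean of Z = 1.7·(-7) + (-0.4)·(-28.2) = -0.62.
σ²_M = a²·σ²_T + b²·σ²_Z + 2ab·covariance of T and Z with a = 1.7, b = -0.4.
= 1.7²·37 + (-0.4)²·17 + 2·1.7·(-0.4)·18
= 106.93 + 2.72 + (-24.48) = 85.17.

mean of M = -0.62, σ²_M = 85.17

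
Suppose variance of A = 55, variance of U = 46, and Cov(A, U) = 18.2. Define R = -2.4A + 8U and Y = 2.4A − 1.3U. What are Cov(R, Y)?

Cov(R, Y) = -388.976

By bilinearity, Cov(R, Y) = ac·variance of A + bd·variance of U + (ad+bc)·Cov(A, U), with a=-2.4, b=8, c=2.4, d=-1.3.
ac·variance of A = (-2.4)·2.4·55 = -316.8
bd·variance of U = 8·(-1.3)·46 = -478.4
(ad+bc)·Cov(A, U) = (22.32)·18.2 = 406.224
Cov(R, Y) = -316.8 + (-478.4) + 406.224 = -388.976.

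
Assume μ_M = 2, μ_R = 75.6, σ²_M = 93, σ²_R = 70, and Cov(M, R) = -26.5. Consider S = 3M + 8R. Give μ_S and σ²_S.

μ_S = 610.8, σ²_S = 4045

μ_S = 3·μ_M + 8·μ_R = 3·2 + 8·75.6 = 610.8.
σ²_S = a²·σ²_M + b²·σ²_R + 2ab·Cov(M, R) with a = 3, b = 8.
= 3²·93 + 8²·70 + 2·3·8·(-26.5)
= 837 + 4480 + (-1272) = 4045.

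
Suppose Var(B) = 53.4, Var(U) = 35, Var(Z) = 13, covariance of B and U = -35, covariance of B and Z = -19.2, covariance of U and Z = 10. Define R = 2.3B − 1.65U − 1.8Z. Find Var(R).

Var(R) = a²·Var(B) + b²·Var(U) + c²·Var(Z) + 2ab·covariance of B and U + 2ac·covariance of B and Z + 2bc·covariance of U and Z, with a = 2.3, b = -1.65, c = -1.8.
= 282.486 + 95.2875 + 42.12 + 265.65 + 158.976 + 59.4
= 903.9195.

Var(R) = 903.9195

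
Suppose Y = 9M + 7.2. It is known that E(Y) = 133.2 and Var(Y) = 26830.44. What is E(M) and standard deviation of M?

From Y = 9M + 7.2: E(Y) = a·E(M) + b, so E(M) = (E(Y) − b)/a = (133.2 − 7.2)/9 = 14.
standard deviation of Y = √26830.44 = 163.8.
standard deviation of Y = |a|·standard deviation of M, so standard deviation of M = 163.8/|9| = 18.2.

E(M) = 14, standard deviation of M = 18.2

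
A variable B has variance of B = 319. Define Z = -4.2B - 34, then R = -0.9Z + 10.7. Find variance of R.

variance of R = 4557.9996

variance of Z = (-4.2)²·319 = 5627.16.
variance of R = (-0.9)²·5627.16 = 4557.9996.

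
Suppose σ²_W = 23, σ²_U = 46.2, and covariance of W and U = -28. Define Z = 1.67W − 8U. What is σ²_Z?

σ²_Z = a²·σ²_W + b²·σ²_U + 2ab·covariance of W and U with a = 1.67, b = -8.
= 1.67²·23 + (-8)²·46.2 + 2·1.67·(-8)·(-28)
= 64.1447 + 2956.8 + 748.16 = 3769.1047.

σ²_Z = 3769.1047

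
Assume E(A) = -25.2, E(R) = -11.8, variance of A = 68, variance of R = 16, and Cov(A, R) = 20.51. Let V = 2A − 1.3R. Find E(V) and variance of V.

E(V) = 2·E(A) + (-1.3)·E(R) = 2·(-25.2) + (-1.3)·(-11.8) = -35.06.
variance of V = a²·variance of A + b²·variance of R + 2ab·Cov(A, R) with a = 2, b = -1.3.
= 2²·68 + (-1.3)²·16 + 2·2·(-1.3)·20.51
= 272 + 27.04 + (-106.652) = 192.388.

E(V) = -35.06, variance of V = 192.388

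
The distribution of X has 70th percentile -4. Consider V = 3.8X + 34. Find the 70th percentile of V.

Since a = 3.8 > 0 the transformation is increasing, so the 70th percentile of V = a·(P_{70} of X) + b = 3.8·(-4) + 34 = 18.8.

70th percentile of V = 18.8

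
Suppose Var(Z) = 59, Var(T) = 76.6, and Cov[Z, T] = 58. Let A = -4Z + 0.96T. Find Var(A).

Var(A) = a²·Var(Z) + b²·Var(T) + 2ab·Cov[Z, T] with a = -4, b = 0.96.
= (-4)²·59 + 0.96²·76.6 + 2·(-4)·0.96·58
= 944 + 70.59456 + (-445.44) = 569.15456.

Var(A) = 569.15456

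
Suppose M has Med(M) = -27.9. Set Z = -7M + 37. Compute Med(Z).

Med(Z) = 232.3

A linear map preserves order up to sign, so Med(Z) = a·Med(M) + b = (-7)·(-27.9) + 37 = 232.3.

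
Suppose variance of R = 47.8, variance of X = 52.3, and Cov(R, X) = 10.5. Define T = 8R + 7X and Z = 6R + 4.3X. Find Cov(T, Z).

Cov(T, Z) = 4670.83

By bilinearity, Cov(T, Z) = ac·variance of R + bd·variance of X + (ad+bc)·Cov(R, X), with a=8, b=7, c=6, d=4.3.
ac·variance of R = 8·6·47.8 = 2294.4
bd·variance of X = 7·4.3·52.3 = 1574.23
(ad+bc)·Cov(R, X) = (76.4)·10.5 = 802.2
Cov(T, Z) = 2294.4 + 1574.23 + 802.2 = 4670.83.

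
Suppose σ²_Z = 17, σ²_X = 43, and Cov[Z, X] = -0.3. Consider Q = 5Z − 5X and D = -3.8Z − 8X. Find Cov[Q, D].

By bilinearity, Cov[Q, D] = ac·σ²_Z + bd·σ²_X + (ad+bc)·Cov[Z, X], with a=5, b=-5, c=-3.8, d=-8.
ac·σ²_Z = 5·(-3.8)·17 = -323
bd·σ²_X = (-5)·(-8)·43 = 1720
(ad+bc)·Cov[Z, X] = (-21)·(-0.3) = 6.3
Cov[Q, D] = -323 + 1720 + 6.3 = 1403.3.

Cov[Q, D] = 1403.3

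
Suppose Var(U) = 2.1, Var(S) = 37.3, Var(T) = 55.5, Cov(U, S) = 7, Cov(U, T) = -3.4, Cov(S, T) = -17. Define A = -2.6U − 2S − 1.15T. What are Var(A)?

Var(A) = 211.06275

Var(A) = a²·Var(U) + b²·Var(S) + c²·Var(T) + 2ab·Cov(U, S) + 2ac·Cov(U, T) + 2bc·Cov(S, T), with a = -2.6, b = -2, c = -1.15.
= 14.196 + 149.2 + 73.39875 + 72.8 + (-20.332) + (-78.2)
= 211.06275.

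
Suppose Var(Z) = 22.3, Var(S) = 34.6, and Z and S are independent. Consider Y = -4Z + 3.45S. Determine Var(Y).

Var(Y) = 768.6265

Var(Y) = a²·Var(Z) + b²·Var(S) + 2ab·covariance of Z and S with a = -4, b = 3.45.
Independence gives covariance of Z and S = 0.
= (-4)²·22.3 + 3.45²·34.6 + 2·(-4)·3.45·0
= 356.8 + 411.8265 + 0 = 768.6265.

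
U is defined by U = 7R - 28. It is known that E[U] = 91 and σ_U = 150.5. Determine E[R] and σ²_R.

From U = 7R - 28: E[U] = a·E[R] + b, so E[R] = (E[U] − b)/a = (91 − (-28))/7 = 17.
σ²_U = 150.5² = 22650.25.
σ²_U = a²·σ²_R, so σ²_R = 22650.25/7² = 462.25.

E[R] = 17, σ²_R = 462.25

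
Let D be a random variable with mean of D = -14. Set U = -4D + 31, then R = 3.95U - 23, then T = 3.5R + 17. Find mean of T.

mean of T = 1139.275

mean of U = (-4)·(-14) + 31 = 87.
mean of R = 3.95·87 + (-23) = 320.65.
mean of T = 3.5·320.65 + 17 = 1139.275.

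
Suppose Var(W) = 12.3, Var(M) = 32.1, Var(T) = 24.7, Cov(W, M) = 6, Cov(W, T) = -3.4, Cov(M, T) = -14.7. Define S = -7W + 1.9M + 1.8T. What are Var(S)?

Var(S) = 624.141

Var(S) = a²·Var(W) + b²·Var(M) + c²·Var(T) + 2ab·Cov(W, M) + 2ac·Cov(W, T) + 2bc·Cov(M, T), with a = -7, b = 1.9, c = 1.8.
= 602.7 + 115.881 + 80.028 + (-159.6) + 85.68 + (-100.548)
= 624.141.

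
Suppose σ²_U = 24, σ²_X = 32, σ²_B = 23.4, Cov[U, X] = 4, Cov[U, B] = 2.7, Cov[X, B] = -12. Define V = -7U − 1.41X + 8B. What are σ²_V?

σ²_V = a²·σ²_U + b²·σ²_X + c²·σ²_B + 2ab·Cov[U, X] + 2ac·Cov[U, B] + 2bc·Cov[X, B], with a = -7, b = -1.41, c = 8.
= 1176 + 63.6192 + 1497.6 + 78.96 + (-302.4) + 270.72
= 2784.4992.

σ²_V = 2784.4992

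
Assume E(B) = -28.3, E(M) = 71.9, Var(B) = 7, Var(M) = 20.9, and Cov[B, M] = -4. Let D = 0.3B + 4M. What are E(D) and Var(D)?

E(D) = 279.11, Var(D) = 325.43

E(D) = 0.3·E(B) + 4·E(M) = 0.3·(-28.3) + 4·71.9 = 279.11.
Var(D) = a²·Var(B) + b²·Var(M) + 2ab·Cov[B, M] with a = 0.3, b = 4.
= 0.3²·7 + 4²·20.9 + 2·0.3·4·(-4)
= 0.63 + 334.4 + (-9.6) = 325.43.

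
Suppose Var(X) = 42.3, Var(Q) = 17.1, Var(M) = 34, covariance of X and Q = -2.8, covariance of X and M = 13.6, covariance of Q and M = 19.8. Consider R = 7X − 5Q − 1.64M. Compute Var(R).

Var(R) = a²·Var(X) + b²·Var(Q) + c²·Var(M) + 2ab·covariance of X and Q + 2ac·covariance of X and M + 2bc·covariance of Q and M, with a = 7, b = -5, c = -1.64.
= 2072.7 + 427.5 + 91.4464 + 196 + (-312.256) + 324.72
= 2800.1104.

Var(R) = 2800.1104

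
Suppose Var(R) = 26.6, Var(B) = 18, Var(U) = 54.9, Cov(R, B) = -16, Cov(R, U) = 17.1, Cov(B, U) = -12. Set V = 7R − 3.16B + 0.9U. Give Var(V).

Var(V) = 2519.1658

Var(V) = a²·Var(R) + b²·Var(B) + c²·Var(U) + 2ab·Cov(R, B) + 2ac·Cov(R, U) + 2bc·Cov(B, U), with a = 7, b = -3.16, c = 0.9.
= 1303.4 + 179.7408 + 44.469 + 707.84 + 215.46 + 68.256
= 2519.1658.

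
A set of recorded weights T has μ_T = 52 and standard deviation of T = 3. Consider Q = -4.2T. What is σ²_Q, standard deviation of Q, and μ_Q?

Q = -4.2T is linear with a = -4.2, b = 0.
σ²_T = 3² = 9.
σ²_Q = a²·σ²_T = (-4.2)²·9 = 158.76.
standard deviation of Q = |a|·standard deviation of T = |-4.2|·3 = 12.6.
μ_Q = a·μ_T + b = (-4.2)·52 = -218.4.

σ²_Q = 158.76, standard deviation of Q = 12.6, μ_Q = -218.4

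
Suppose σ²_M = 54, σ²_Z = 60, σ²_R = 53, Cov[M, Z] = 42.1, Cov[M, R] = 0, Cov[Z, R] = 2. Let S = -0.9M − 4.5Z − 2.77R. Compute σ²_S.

σ²_S = 2056.2737

σ²_S = a²·σ²_M + b²·σ²_Z + c²·σ²_R + 2ab·Cov[M, Z] + 2ac·Cov[M, R] + 2bc·Cov[Z, R], with a = -0.9, b = -4.5, c = -2.77.
= 43.74 + 1215 + 406.6637 + 341.01 + 0 + 49.86
= 2056.2737.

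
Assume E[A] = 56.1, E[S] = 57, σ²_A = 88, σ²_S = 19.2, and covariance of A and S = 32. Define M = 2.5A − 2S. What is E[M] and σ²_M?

E[M] = 26.25, σ²_M = 306.8

E[M] = 2.5·E[A] + (-2)·E[S] = 2.5·56.1 + (-2)·57 = 26.25.
σ²_M = a²·σ²_A + b²·σ²_S + 2ab·covariance of A and S with a = 2.5, b = -2.
= 2.5²·88 + (-2)²·19.2 + 2·2.5·(-2)·32
= 550 + 76.8 + (-320) = 306.8.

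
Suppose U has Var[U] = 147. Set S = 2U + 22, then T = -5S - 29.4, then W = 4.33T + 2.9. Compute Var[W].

Var[W] = 275608.83

Var[S] = 2²·147 = 588.
Var[T] = (-5)²·588 = 14700.
Var[W] = 4.33²·14700 = 275608.83.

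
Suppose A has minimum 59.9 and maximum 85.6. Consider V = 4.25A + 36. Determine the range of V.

Range(V) = 109.225

Range of A = 85.6 − 59.9 = 25.7.
Range(V) = |a|·Range(A) = |4.25|·25.7 = 109.225.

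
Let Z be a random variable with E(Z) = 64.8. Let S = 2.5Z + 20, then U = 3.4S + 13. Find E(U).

E(U) = 631.8

E(S) = 2.5·64.8 + 20 = 182.
E(U) = 3.4·182 + 13 = 631.8.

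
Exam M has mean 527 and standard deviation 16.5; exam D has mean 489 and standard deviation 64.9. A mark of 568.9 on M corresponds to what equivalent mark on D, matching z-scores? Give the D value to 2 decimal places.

D = 653.81

z = (568.9 − 527)/16.5 ≈ 2.5394.
D = 489 + z·64.9 = 489 + (568.9 − 527)·64.9/16.5 ≈ 653.81.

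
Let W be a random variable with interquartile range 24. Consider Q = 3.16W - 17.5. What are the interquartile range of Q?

Under Q = aW + b, IQR(Q) = |a|·IQR(W) = |3.16|·24 = 75.84 (shifts cancel; spread scales by |a|).

IQR(Q) = 75.84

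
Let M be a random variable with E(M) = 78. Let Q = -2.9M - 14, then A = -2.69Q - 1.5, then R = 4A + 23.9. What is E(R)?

E(Q) = (-2.9)·78 + (-14) = -240.2.
E(A) = (-2.69)·(-240.2) + (-1.5) = 644.638.
E(R) = 4·644.638 + 23.9 = 2602.452.

E(R) = 2602.452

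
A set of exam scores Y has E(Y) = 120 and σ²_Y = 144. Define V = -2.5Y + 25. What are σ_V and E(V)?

σ_V = 30, E(V) = -275

V = -2.5Y + 25 is linear with a = -2.5, b = 25.
σ_Y = √144 = 12.
σ_V = |a|·σ_Y = |-2.5|·12 = 30.
E(V) = a·E(Y) + b = (-2.5)·120 + 25 = -275.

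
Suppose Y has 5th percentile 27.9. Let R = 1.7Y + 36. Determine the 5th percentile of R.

5th percentile of R = 83.43

Since a = 1.7 > 0 the transformation is increasing, so the 5th percentile of R = a·(P_{5} of Y) + b = 1.7·27.9 + 36 = 83.43.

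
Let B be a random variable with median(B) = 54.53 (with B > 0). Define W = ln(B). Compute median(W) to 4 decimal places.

ln(B) is monotone on this domain, so median(W) = ln(54.53) ≈ 3.9988.

median(W) = 3.9988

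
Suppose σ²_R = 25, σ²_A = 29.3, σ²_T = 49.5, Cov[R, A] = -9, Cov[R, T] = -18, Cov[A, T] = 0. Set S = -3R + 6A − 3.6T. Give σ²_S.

σ²_S = 1856.52

σ²_S = a²·σ²_R + b²·σ²_A + c²·σ²_T + 2ab·Cov[R, A] + 2ac·Cov[R, T] + 2bc·Cov[A, T], with a = -3, b = 6, c = -3.6.
= 225 + 1054.8 + 641.52 + 324 + (-388.8) + 0
= 1856.52.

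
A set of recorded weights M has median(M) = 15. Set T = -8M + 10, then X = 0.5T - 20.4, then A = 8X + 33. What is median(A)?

median(T) = (-8)·15 + 10 = -110.
median(X) = 0.5·(-110) + (-20.4) = -75.4.
median(A) = 8·(-75.4) + 33 = -570.2.

median(A) = -570.2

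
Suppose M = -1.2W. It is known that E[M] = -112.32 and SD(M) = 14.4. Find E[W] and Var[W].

From M = -1.2W: E[M] = a·E[W] + b, so E[W] = (E[M] − b)/a = (-112.32 − 0)/(-1.2) = 93.6.
Var[M] = 14.4² = 207.36.
Var[M] = a²·Var[W], so Var[W] = 207.36/(-1.2)² = 144.

E[W] = 93.6, Var[W] = 144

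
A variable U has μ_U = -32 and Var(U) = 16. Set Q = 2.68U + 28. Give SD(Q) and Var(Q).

SD(Q) = 10.72, Var(Q) = 114.9184

Q = 2.68U + 28 is linear with a = 2.68, b = 28.
SD(U) = √16 = 4.
SD(Q) = |a|·SD(U) = |2.68|·4 = 10.72.
Var(Q) = a²·Var(U) = 2.68²·16 = 114.9184 (the additive constant 28 does not affect variance).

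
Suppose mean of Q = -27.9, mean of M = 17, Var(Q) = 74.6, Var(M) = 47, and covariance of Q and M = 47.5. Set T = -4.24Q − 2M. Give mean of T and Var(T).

mean of T = (-4.24)·mean of Q + (-2)·mean of M = (-4.24)·(-27.9) + (-2)·17 = 84.296.
Var(T) = a²·Var(Q) + b²·Var(M) + 2ab·covariance of Q and M with a = -4.24, b = -2.
= (-4.24)²·74.6 + (-2)²·47 + 2·(-4.24)·(-2)·47.5
= 1341.12896 + 188 + 805.6 = 2334.72896.

mean of T = 84.296, Var(T) = 2334.72896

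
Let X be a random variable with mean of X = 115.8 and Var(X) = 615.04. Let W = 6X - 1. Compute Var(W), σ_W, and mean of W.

Var(W) = 22141.44, σ_W = 148.8, mean of W = 693.8

W = 6X - 1 is linear with a = 6, b = -1.
Var(W) = a²·Var(X) = 6²·615.04 = 22141.44 (the additive constant -1 does not affect variance).
σ_X = √615.04 = 24.8.
σ_W = |a|·σ_X = |6|·24.8 = 148.8.
mean of W = a·mean of X + b = 6·115.8 + (-1) = 693.8.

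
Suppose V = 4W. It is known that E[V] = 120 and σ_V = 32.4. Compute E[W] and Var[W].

E[W] = 30, Var[W] = 65.61

From V = 4W: E[V] = a·E[W] + b, so E[W] = (E[V] − b)/a = (120 − 0)/4 = 30.
Var[V] = 32.4² = 1049.76.
Var[V] = a²·Var[W], so Var[W] = 1049.76/4² = 65.61.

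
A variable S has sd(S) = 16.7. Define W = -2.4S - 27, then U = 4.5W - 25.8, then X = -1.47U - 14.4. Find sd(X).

sd(W) = |-2.4|·16.7 = 40.08.
sd(U) = |4.5|·40.08 = 180.36.
sd(X) = |-1.47|·180.36 = 265.1292.

sd(X) = 265.1292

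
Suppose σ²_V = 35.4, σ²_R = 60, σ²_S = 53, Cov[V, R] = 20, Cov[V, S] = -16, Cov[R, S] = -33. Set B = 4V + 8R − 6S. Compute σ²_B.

σ²_B = 11530.4

σ²_B = a²·σ²_V + b²·σ²_R + c²·σ²_S + 2ab·Cov[V, R] + 2ac·Cov[V, S] + 2bc·Cov[R, S], with a = 4, b = 8, c = -6.
= 566.4 + 3840 + 1908 + 1280 + 768 + 3168
= 11530.4.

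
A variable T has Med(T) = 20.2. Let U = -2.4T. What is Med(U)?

Med(U) = -48.48

A linear map preserves order up to sign, so Med(U) = a·Med(T) + b = (-2.4)·20.2 = -48.48.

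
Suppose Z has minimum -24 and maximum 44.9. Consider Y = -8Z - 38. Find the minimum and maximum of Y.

min(Y) = -397.2, max(Y) = 154

a = -8 < 0, so order reverses: min(Y) = a·max(Z)+b = (-8)·44.9 + (-38) = -397.2; max(Y) = a·min(Z)+b = (-8)·(-24) + (-38) = 154.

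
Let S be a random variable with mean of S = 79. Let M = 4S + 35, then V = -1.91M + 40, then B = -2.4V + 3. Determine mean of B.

mean of M = 4·79 + 35 = 351.
mean of V = (-1.91)·351 + 40 = -630.41.
mean of B = (-2.4)·(-630.41) + 3 = 1515.984.

mean of B = 1515.984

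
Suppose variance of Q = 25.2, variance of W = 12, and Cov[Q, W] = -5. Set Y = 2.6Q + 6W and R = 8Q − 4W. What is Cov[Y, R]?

By bilinearity, Cov[Y, R] = ac·variance of Q + bd·variance of W + (ad+bc)·Cov[Q, W], with a=2.6, b=6, c=8, d=-4.
ac·variance of Q = 2.6·8·25.2 = 524.16
bd·variance of W = 6·(-4)·12 = -288
(ad+bc)·Cov[Q, W] = (37.6)·(-5) = -188
Cov[Y, R] = 524.16 + (-288) + (-188) = 48.16.

Cov[Y, R] = 48.16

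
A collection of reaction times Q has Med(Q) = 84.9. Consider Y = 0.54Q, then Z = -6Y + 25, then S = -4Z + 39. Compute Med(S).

Med(Y) = 0.54·84.9 = 45.846.
Med(Z) = (-6)·45.846 + 25 = -250.076.
Med(S) = (-4)·(-250.076) + 39 = 1039.304.

Med(S) = 1039.304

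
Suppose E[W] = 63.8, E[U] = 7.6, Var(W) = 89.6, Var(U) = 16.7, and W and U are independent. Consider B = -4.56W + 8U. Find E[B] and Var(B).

E[B] = -230.128, Var(B) = 2931.90656

E[B] = (-4.56)·E[W] + 8·E[U] = (-4.56)·63.8 + 8·7.6 = -230.128.
Var(B) = a²·Var(W) + b²·Var(U) + 2ab·covariance of W and U with a = -4.56, b = 8.
Independence gives covariance of W and U = 0.
= (-4.56)²·89.6 + 8²·16.7 + 2·(-4.56)·8·0
= 1863.10656 + 1068.8 + 0 = 2931.90656.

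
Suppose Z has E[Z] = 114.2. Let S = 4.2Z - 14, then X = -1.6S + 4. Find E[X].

E[X] = -741.024

E[S] = 4.2·114.2 + (-14) = 465.64.
E[X] = (-1.6)·465.64 + 4 = -741.024.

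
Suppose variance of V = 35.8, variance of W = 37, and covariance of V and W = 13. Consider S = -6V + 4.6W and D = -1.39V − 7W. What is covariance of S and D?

By bilinearity, covariance of S and D = ac·variance of V + bd·variance of W + (ad+bc)·covariance of V and W, with a=-6, b=4.6, c=-1.39, d=-7.
ac·variance of V = (-6)·(-1.39)·35.8 = 298.572
bd·variance of W = 4.6·(-7)·37 = -1191.4
(ad+bc)·covariance of V and W = (35.606)·13 = 462.878
covariance of S and D = 298.572 + (-1191.4) + 462.878 = -429.95.

covariance of S and D = -429.95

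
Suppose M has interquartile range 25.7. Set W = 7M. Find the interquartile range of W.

Under W = aM + b, IQR(W) = |a|·IQR(M) = |7|·25.7 = 179.9 (shifts cancel; spread scales by |a|).

IQR(W) = 179.9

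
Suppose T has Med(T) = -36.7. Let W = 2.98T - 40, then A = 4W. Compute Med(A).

Med(W) = 2.98·(-36.7) + (-40) = -149.366.
Med(A) = 4·(-149.366) = -597.464.

Med(A) = -597.464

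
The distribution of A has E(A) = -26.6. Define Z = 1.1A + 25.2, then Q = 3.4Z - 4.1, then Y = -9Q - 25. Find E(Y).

E(Y) = 136.136

E(Z) = 1.1·(-26.6) + 25.2 = -4.06.
E(Q) = 3.4·(-4.06) + (-4.1) = -17.904.
E(Y) = (-9)·(-17.904) + (-25) = 136.136.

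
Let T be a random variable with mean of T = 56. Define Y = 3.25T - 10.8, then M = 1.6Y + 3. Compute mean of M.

mean of Y = 3.25·56 + (-10.8) = 171.2.
mean of M = 1.6·171.2 + 3 = 276.92.

mean of M = 276.92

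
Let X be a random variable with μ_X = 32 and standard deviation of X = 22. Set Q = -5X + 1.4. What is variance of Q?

variance of Q = 12100

Q = -5X + 1.4 is linear with a = -5, b = 1.4.
variance of X = 22² = 484.
variance of Q = a²·variance of X = (-5)²·484 = 12100 (the additive constant 1.4 does not affect variance).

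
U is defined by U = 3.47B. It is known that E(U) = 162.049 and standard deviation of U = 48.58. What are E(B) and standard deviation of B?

From U = 3.47B: E(U) = a·E(B) + b, so E(B) = (E(U) − b)/a = (162.049 − 0)/3.47 = 46.7.
standard deviation of U = |a|·standard deviation of B, so standard deviation of B = 48.58/|3.47| = 14.

E(B) = 46.7, standard deviation of B = 14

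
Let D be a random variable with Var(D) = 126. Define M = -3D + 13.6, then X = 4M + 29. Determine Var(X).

Var(X) = 18144

Var(M) = (-3)²·126 = 1134.
Var(X) = 4²·1134 = 18144.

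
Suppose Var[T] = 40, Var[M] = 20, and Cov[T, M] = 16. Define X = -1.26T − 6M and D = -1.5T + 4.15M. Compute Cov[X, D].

Cov[X, D] = -362.064

By bilinearity, Cov[X, D] = ac·Var[T] + bd·Var[M] + (ad+bc)·Cov[T, M], with a=-1.26, b=-6, c=-1.5, d=4.15.
ac·Var[T] = (-1.26)·(-1.5)·40 = 75.6
bd·Var[M] = (-6)·4.15·20 = -498
(ad+bc)·Cov[T, M] = (3.771)·16 = 60.336
Cov[X, D] = 75.6 + (-498) + 60.336 = -362.064.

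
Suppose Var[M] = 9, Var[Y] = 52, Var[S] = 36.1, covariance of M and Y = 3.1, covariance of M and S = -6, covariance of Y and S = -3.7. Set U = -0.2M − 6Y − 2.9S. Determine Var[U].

Var[U] = 2047.681

Var[U] = a²·Var[M] + b²·Var[Y] + c²·Var[S] + 2ab·covariance of M and Y + 2ac·covariance of M and S + 2bc·covariance of Y and S, with a = -0.2, b = -6, c = -2.9.
= 0.36 + 1872 + 303.601 + 7.44 + (-6.96) + (-128.76)
= 2047.681.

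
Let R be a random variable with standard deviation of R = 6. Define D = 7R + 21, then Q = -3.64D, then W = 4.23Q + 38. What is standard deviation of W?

standard deviation of W = 646.6824

standard deviation of D = |7|·6 = 42.
standard deviation of Q = |-3.64|·42 = 152.88.
standard deviation of W = |4.23|·152.88 = 646.6824.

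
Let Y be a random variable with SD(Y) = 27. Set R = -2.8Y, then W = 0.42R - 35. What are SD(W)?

SD(R) = |-2.8|·27 = 75.6.
SD(W) = |0.42|·75.6 = 31.752.

SD(W) = 31.752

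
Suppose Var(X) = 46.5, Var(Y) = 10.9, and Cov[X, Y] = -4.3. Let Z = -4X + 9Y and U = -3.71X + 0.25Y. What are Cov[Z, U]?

By bilinearity, Cov[Z, U] = ac·Var(X) + bd·Var(Y) + (ad+bc)·Cov[X, Y], with a=-4, b=9, c=-3.71, d=0.25.
ac·Var(X) = (-4)·(-3.71)·46.5 = 690.06
bd·Var(Y) = 9·0.25·10.9 = 24.525
(ad+bc)·Cov[X, Y] = (-34.39)·(-4.3) = 147.877
Cov[Z, U] = 690.06 + 24.525 + 147.877 = 862.462.

Cov[Z, U] = 862.462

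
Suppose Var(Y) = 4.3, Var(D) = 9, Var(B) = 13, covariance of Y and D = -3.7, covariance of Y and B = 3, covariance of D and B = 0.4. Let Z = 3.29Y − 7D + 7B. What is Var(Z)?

Var(Z) = 1393.94563

Var(Z) = a²·Var(Y) + b²·Var(D) + c²·Var(B) + 2ab·covariance of Y and D + 2ac·covariance of Y and B + 2bc·covariance of D and B, with a = 3.29, b = -7, c = 7.
= 46.54363 + 441 + 637 + 170.422 + 138.18 + (-39.2)
= 1393.94563.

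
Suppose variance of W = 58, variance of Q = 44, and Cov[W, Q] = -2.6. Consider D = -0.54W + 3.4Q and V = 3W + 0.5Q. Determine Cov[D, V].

Cov[D, V] = -44.978

By bilinearity, Cov[D, V] = ac·variance of W + bd·variance of Q + (ad+bc)·Cov[W, Q], with a=-0.54, b=3.4, c=3, d=0.5.
ac·variance of W = (-0.54)·3·58 = -93.96
bd·variance of Q = 3.4·0.5·44 = 74.8
(ad+bc)·Cov[W, Q] = (9.93)·(-2.6) = -25.818
Cov[D, V] = -93.96 + 74.8 + (-25.818) = -44.978.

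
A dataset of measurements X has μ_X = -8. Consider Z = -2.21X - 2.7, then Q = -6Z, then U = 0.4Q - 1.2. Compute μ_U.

μ_Z = (-2.21)·(-8) + (-2.7) = 14.98.
μ_Q = (-6)·14.98 = -89.88.
μ_U = 0.4·(-89.88) + (-1.2) = -37.152.

μ_U = -37.152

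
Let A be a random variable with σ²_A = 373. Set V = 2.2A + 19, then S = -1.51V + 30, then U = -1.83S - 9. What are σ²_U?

σ²_V = 2.2²·373 = 1805.32.
σ²_S = (-1.51)²·1805.32 = 4116.310132.
σ²_U = (-1.83)²·4116.310132 = 13785.1110010548.

σ²_U = 13785.1110010548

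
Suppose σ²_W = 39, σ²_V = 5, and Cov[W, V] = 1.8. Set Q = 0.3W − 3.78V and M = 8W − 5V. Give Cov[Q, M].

Cov[Q, M] = 130.968

By bilinearity, Cov[Q, M] = ac·σ²_W + bd·σ²_V + (ad+bc)·Cov[W, V], with a=0.3, b=-3.78, c=8, d=-5.
ac·σ²_W = 0.3·8·39 = 93.6
bd·σ²_V = (-3.78)·(-5)·5 = 94.5
(ad+bc)·Cov[W, V] = (-31.74)·1.8 = -57.132
Cov[Q, M] = 93.6 + 94.5 + (-57.132) = 130.968.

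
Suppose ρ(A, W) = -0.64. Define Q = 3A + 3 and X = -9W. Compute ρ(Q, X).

Linear rescalings preserve |correlation|; the slopes 3 and -9 have opposite signs, so the correlation flips sign: ρ(Q, X) = −ρ(A, W) = 0.64.

ρ(Q, X) = 0.64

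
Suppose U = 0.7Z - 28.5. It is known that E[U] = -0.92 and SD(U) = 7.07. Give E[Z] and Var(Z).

From U = 0.7Z - 28.5: E[U] = a·E[Z] + b, so E[Z] = (E[U] − b)/a = (-0.92 − (-28.5))/0.7 = 39.4.
Var(U) = 7.07² = 49.9849.
Var(U) = a²·Var(Z), so Var(Z) = 49.9849/0.7² = 102.01.

E[Z] = 39.4, Var(Z) = 102.01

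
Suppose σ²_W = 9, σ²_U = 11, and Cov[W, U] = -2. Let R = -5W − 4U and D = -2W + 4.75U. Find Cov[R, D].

Cov[R, D] = -87.5

By bilinearity, Cov[R, D] = ac·σ²_W + bd·σ²_U + (ad+bc)·Cov[W, U], with a=-5, b=-4, c=-2, d=4.75.
ac·σ²_W = (-5)·(-2)·9 = 90
bd·σ²_U = (-4)·4.75·11 = -209
(ad+bc)·Cov[W, U] = (-15.75)·(-2) = 31.5
Cov[R, D] = 90 + (-209) + 31.5 = -87.5.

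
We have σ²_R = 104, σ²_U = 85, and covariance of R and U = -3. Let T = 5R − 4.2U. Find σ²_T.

σ²_T = 4225.4

σ²_T = a²·σ²_R + b²·σ²_U + 2ab·covariance of R and U with a = 5, b = -4.2.
= 5²·104 + (-4.2)²·85 + 2·5·(-4.2)·(-3)
= 2600 + 1499.4 + 126 = 4225.4.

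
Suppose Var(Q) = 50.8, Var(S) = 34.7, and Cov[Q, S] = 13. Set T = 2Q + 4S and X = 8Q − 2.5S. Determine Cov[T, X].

By bilinearity, Cov[T, X] = ac·Var(Q) + bd·Var(S) + (ad+bc)·Cov[Q, S], with a=2, b=4, c=8, d=-2.5.
ac·Var(Q) = 2·8·50.8 = 812.8
bd·Var(S) = 4·(-2.5)·34.7 = -347
(ad+bc)·Cov[Q, S] = (27)·13 = 351
Cov[T, X] = 812.8 + (-347) + 351 = 816.8.

Cov[T, X] = 816.8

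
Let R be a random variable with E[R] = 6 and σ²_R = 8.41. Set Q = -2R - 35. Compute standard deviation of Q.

standard deviation of Q = 5.8

Q = -2R - 35 is linear with a = -2, b = -35.
standard deviation of R = √8.41 = 2.9.
standard deviation of Q = |a|·standard deviation of R = |-2|·2.9 = 5.8.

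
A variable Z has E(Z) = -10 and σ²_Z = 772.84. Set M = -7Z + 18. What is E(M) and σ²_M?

M = -7Z + 18 is linear with a = -7, b = 18.
E(M) = a·E(Z) + b = (-7)·(-10) + 18 = 88.
σ²_M = a²·σ²_Z = (-7)²·772.84 = 37869.16 (the additive constant 18 does not affect variance).

E(M) = 88, σ²_M = 37869.16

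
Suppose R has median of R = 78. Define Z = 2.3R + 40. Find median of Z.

A linear map preserves order up to sign, so median of Z = a·median of R + b = 2.3·78 + 40 = 219.4.

median of Z = 219.4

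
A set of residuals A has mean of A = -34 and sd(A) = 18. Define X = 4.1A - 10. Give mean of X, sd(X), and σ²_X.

mean of X = -149.4, sd(X) = 73.8, σ²_X = 5446.44

X = 4.1A - 10 is linear with a = 4.1, b = -10.
mean of X = a·mean of A + b = 4.1·(-34) + (-10) = -149.4.
sd(X) = |a|·sd(A) = |4.1|·18 = 73.8.
σ²_A = 18² = 324.
σ²_X = a²·σ²_A = 4.1²·324 = 5446.44 (the additive constant -10 does not affect variance).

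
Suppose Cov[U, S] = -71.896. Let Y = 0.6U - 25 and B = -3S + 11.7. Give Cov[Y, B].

Cov[Y, B] = 129.4128

Cov[Y, B] = a·c·Cov[U, S] = 0.6·(-3)·(-71.896) = 129.4128. Additive constants drop out.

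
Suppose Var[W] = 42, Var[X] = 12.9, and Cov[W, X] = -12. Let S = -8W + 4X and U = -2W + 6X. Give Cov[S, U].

By bilinearity, Cov[S, U] = ac·Var[W] + bd·Var[X] + (ad+bc)·Cov[W, X], with a=-8, b=4, c=-2, d=6.
ac·Var[W] = (-8)·(-2)·42 = 672
bd·Var[X] = 4·6·12.9 = 309.6
(ad+bc)·Cov[W, X] = (-56)·(-12) = 672
Cov[S, U] = 672 + 309.6 + 672 = 1653.6.

Cov[S, U] = 1653.6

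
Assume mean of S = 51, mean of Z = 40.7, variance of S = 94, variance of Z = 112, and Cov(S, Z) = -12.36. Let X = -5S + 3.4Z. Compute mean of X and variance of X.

mean of X = -116.62, variance of X = 4064.96

mean of X = (-5)·mean of S + 3.4·mean of Z = (-5)·51 + 3.4·40.7 = -116.62.
variance of X = a²·variance of S + b²·variance of Z + 2ab·Cov(S, Z) with a = -5, b = 3.4.
= (-5)²·94 + 3.4²·112 + 2·(-5)·3.4·(-12.36)
= 2350 + 1294.72 + 420.24 = 4064.96.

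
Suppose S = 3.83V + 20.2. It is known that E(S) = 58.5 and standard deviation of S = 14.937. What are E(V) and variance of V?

E(V) = 10, variance of V = 15.21

From S = 3.83V + 20.2: E(S) = a·E(V) + b, so E(V) = (E(S) − b)/a = (58.5 − 20.2)/3.83 = 10.
variance of S = 14.937² = 223.113969.
variance of S = a²·variance of V, so variance of V = 223.113969/3.83² = 15.21.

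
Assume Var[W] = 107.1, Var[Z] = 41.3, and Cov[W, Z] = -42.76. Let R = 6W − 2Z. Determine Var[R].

Var[R] = a²·Var[W] + b²·Var[Z] + 2ab·Cov[W, Z] with a = 6, b = -2.
= 6²·107.1 + (-2)²·41.3 + 2·6·(-2)·(-42.76)
= 3855.6 + 165.2 + 1026.24 = 5047.04.

Var[R] = 5047.04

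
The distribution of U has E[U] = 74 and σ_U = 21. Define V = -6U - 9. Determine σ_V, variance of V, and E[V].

V = -6U - 9 is linear with a = -6, b = -9.
σ_V = |a|·σ_U = |-6|·21 = 126.
variance of U = 21² = 441.
variance of V = a²·variance of U = (-6)²·441 = 15876 (the additive constant -9 does not affect variance).
E[V] = a·E[U] + b = (-6)·74 + (-9) = -453.

σ_V = 126, variance of V = 15876, E[V] = -453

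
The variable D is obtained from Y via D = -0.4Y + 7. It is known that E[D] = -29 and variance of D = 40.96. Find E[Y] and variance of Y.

From D = -0.4Y + 7: E[D] = a·E[Y] + b, so E[Y] = (E[D] − b)/a = (-29 − 7)/(-0.4) = 90.
variance of D = a²·variance of Y, so variance of Y = 40.96/(-0.4)² = 256.

E[Y] = 90, variance of Y = 256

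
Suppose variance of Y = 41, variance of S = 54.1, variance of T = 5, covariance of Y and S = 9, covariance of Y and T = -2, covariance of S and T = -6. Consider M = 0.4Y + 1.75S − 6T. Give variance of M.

variance of M = 500.44125

variance of M = a²·variance of Y + b²·variance of S + c²·variance of T + 2ab·covariance of Y and S + 2ac·covariance of Y and T + 2bc·covariance of S and T, with a = 0.4, b = 1.75, c = -6.
= 6.56 + 165.68125 + 180 + 12.6 + 9.6 + 126
= 500.44125.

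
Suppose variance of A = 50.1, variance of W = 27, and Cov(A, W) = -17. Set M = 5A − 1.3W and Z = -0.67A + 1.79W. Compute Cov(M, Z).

Cov(M, Z) = -397.621

By bilinearity, Cov(M, Z) = ac·variance of A + bd·variance of W + (ad+bc)·Cov(A, W), with a=5, b=-1.3, c=-0.67, d=1.79.
ac·variance of A = 5·(-0.67)·50.1 = -167.835
bd·variance of W = (-1.3)·1.79·27 = -62.829
(ad+bc)·Cov(A, W) = (9.821)·(-17) = -166.957
Cov(M, Z) = -167.835 + (-62.829) + (-166.957) = -397.621.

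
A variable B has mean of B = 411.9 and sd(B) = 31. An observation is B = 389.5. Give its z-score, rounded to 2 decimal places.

z = (B − mean of B) / sd(B) = (389.5 − 411.9) / 31 ≈ -0.72.

z = -0.72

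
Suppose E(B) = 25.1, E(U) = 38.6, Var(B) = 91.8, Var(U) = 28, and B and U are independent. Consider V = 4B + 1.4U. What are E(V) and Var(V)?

E(V) = 4·E(B) + 1.4·E(U) = 4·25.1 + 1.4·38.6 = 154.44.
Var(V) = a²·Var(B) + b²·Var(U) + 2ab·Cov(B, U) with a = 4, b = 1.4.
Independence gives Cov(B, U) = 0.
= 4²·91.8 + 1.4²·28 + 2·4·1.4·0
= 1468.8 + 54.88 + 0 = 1523.68.

E(V) = 154.44, Var(V) = 1523.68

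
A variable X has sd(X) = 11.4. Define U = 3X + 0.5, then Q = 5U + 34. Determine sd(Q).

sd(Q) = 171

sd(U) = |3|·11.4 = 34.2.
sd(Q) = |5|·34.2 = 171.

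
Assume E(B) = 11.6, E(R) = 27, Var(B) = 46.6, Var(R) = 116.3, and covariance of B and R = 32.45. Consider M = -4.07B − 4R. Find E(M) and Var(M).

E(M) = (-4.07)·E(B) + (-4)·E(R) = (-4.07)·11.6 + (-4)·27 = -155.212.
Var(M) = a²·Var(B) + b²·Var(R) + 2ab·covariance of B and R with a = -4.07, b = -4.
= (-4.07)²·46.6 + (-4)²·116.3 + 2·(-4.07)·(-4)·32.45
= 771.92434 + 1860.8 + 1056.572 = 3689.29634.

E(M) = -155.212, Var(M) = 3689.29634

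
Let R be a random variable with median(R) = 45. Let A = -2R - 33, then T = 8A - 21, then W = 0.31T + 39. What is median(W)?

median(A) = (-2)·45 + (-33) = -123.
median(T) = 8·(-123) + (-21) = -1005.
median(W) = 0.31·(-1005) + 39 = -272.55.

median(W) = -272.55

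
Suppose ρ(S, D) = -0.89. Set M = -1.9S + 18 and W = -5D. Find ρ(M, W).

ρ(M, W) = -0.89

Linear rescalings preserve correlation up to sign; here the slopes -1.9 and -5 have the same sign, so ρ(M, W) = ρ(S, D) = -0.89.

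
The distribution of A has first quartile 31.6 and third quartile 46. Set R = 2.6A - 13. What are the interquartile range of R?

IQR of A = Q3 − Q1 = 46 − 31.6 = 14.4.
Under R = aA + b, IQR(R) = |a|·IQR(A) = |2.6|·14.4 = 37.44 (shifts cancel; spread scales by |a|).

IQR(R) = 37.44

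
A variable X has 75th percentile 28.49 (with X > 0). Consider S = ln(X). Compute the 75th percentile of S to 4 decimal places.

75th percentile of S = 3.3496

ln(X) is increasing, so P_{75}(S) = g(P_{75}(X)) ≈ 3.3496.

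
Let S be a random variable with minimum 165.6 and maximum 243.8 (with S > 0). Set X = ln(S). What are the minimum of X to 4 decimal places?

ln(S) is increasing on this domain, so min(X) comes from min(S) = 165.6: min(X) = ln(165.6) ≈ 5.1096.

min(X) = 5.1096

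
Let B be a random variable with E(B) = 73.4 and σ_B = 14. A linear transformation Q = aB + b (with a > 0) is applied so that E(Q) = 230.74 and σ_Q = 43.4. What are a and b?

a = 3.1, b = 3.2

σ_Q = a·σ_B (a > 0), so a = 43.4/14 = 3.1.
E(Q) = a·E(B) + b, so b = 230.74 − 3.1·73.4 = 3.2.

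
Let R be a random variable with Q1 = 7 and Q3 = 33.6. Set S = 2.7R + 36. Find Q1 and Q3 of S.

Q1(S) = 54.9, Q3(S) = 126.72

a = 2.7 > 0: Q1(S) = a·Q1(R)+b = 54.9, Q3(S) = a·Q3(R)+b = 126.72.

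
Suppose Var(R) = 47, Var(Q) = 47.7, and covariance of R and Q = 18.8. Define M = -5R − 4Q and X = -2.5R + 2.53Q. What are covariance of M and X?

By bilinearity, covariance of M and X = ac·Var(R) + bd·Var(Q) + (ad+bc)·covariance of R and Q, with a=-5, b=-4, c=-2.5, d=2.53.
ac·Var(R) = (-5)·(-2.5)·47 = 587.5
bd·Var(Q) = (-4)·2.53·47.7 = -482.724
(ad+bc)·covariance of R and Q = (-2.65)·18.8 = -49.82
covariance of M and X = 587.5 + (-482.724) + (-49.82) = 54.956.

covariance of M and X = 54.956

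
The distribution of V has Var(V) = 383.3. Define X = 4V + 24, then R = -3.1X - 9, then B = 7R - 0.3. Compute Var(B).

Var(B) = 2887874.192

Var(X) = 4²·383.3 = 6132.8.
Var(R) = (-3.1)²·6132.8 = 58936.208.
Var(B) = 7²·58936.208 = 2887874.192.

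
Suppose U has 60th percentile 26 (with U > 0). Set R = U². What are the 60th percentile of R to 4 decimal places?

60th percentile of R = 676

U² is increasing, so P_{60}(R) = g(P_{60}(U)) = 676.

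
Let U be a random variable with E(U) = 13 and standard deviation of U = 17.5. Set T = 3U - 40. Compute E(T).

T = 3U - 40 is linear with a = 3, b = -40.
E(T) = a·E(U) + b = 3·13 + (-40) = -1.

E(T) = -1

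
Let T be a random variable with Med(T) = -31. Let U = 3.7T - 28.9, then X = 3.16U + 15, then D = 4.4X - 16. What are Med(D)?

Med(D) = -1946.6144

Med(U) = 3.7·(-31) + (-28.9) = -143.6.
Med(X) = 3.16·(-143.6) + 15 = -438.776.
Med(D) = 4.4·(-438.776) + (-16) = -1946.6144.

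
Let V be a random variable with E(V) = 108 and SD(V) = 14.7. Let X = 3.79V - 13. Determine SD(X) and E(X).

SD(X) = 55.713, E(X) = 396.32

X = 3.79V - 13 is linear with a = 3.79, b = -13.
SD(X) = |a|·SD(V) = |3.79|·14.7 = 55.713.
E(X) = a·E(V) + b = 3.79·108 + (-13) = 396.32.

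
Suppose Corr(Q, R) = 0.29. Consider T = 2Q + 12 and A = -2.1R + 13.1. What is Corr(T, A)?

Corr(T, A) = -0.29

Linear rescalings preserve |correlation|; the slopes 2 and -2.1 have opposite signs, so the correlation flips sign: Corr(T, A) = −Corr(Q, R) = -0.29.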